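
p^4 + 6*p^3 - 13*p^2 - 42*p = p*(p - 3)*(p + 2)*(p + 7)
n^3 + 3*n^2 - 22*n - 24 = (n - 4)*(n + 1)*(n + 6)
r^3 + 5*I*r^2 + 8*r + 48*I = (r - 3*I)*(r + 4*I)^2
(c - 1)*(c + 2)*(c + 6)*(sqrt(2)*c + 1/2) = sqrt(2)*c^4 + c^3/2 + 7*sqrt(2)*c^3 + 7*c^2/2 + 4*sqrt(2)*c^2 - 12*sqrt(2)*c + 2*c - 6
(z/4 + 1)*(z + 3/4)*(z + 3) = z^3/4 + 31*z^2/16 + 69*z/16 + 9/4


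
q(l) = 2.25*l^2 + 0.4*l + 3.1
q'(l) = 4.5*l + 0.4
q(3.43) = 30.94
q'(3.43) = 15.84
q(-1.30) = 6.38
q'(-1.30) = -5.45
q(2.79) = 21.73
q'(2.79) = 12.96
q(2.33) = 16.25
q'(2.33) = 10.88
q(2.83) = 22.25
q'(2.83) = 13.14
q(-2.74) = 18.90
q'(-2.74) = -11.93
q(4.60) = 52.55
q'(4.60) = 21.10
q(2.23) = 15.18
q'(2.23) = 10.44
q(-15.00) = 503.35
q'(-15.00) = -67.10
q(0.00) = 3.10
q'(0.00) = 0.40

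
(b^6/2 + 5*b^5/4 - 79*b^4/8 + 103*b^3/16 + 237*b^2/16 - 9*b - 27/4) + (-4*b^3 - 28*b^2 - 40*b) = b^6/2 + 5*b^5/4 - 79*b^4/8 + 39*b^3/16 - 211*b^2/16 - 49*b - 27/4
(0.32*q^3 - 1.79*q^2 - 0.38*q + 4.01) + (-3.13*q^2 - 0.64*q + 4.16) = 0.32*q^3 - 4.92*q^2 - 1.02*q + 8.17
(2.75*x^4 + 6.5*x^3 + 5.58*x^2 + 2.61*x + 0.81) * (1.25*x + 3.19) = 3.4375*x^5 + 16.8975*x^4 + 27.71*x^3 + 21.0627*x^2 + 9.3384*x + 2.5839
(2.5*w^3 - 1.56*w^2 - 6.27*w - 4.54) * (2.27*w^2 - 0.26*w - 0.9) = 5.675*w^5 - 4.1912*w^4 - 16.0773*w^3 - 7.2716*w^2 + 6.8234*w + 4.086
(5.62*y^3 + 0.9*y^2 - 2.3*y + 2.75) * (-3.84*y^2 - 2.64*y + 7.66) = -21.5808*y^5 - 18.2928*y^4 + 49.5052*y^3 + 2.406*y^2 - 24.878*y + 21.065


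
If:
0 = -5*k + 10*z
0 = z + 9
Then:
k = -18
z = -9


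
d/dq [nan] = 0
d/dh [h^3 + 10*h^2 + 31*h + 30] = 3*h^2 + 20*h + 31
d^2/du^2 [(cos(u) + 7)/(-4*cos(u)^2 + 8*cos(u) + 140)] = (-9*sin(u)^4*cos(u) - 30*sin(u)^4 + 956*sin(u)^2 - 733*cos(u) - 87*cos(3*u)/2 + cos(5*u)/2 - 520)/(4*(sin(u)^2 + 2*cos(u) + 34)^3)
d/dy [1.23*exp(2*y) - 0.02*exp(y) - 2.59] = (2.46*exp(y) - 0.02)*exp(y)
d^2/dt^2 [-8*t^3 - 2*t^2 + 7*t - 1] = -48*t - 4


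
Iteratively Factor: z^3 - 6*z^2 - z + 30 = (z - 3)*(z^2 - 3*z - 10) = (z - 5)*(z - 3)*(z + 2)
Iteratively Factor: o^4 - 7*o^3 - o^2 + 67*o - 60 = (o - 5)*(o^3 - 2*o^2 - 11*o + 12) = (o - 5)*(o - 1)*(o^2 - o - 12) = (o - 5)*(o - 4)*(o - 1)*(o + 3)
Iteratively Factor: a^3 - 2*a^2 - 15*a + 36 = (a - 3)*(a^2 + a - 12) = (a - 3)*(a + 4)*(a - 3)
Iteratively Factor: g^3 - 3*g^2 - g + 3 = (g - 1)*(g^2 - 2*g - 3) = (g - 3)*(g - 1)*(g + 1)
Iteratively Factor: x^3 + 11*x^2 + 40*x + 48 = (x + 3)*(x^2 + 8*x + 16) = (x + 3)*(x + 4)*(x + 4)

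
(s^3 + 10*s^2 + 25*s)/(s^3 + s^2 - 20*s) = (s + 5)/(s - 4)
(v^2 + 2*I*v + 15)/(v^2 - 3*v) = (v^2 + 2*I*v + 15)/(v*(v - 3))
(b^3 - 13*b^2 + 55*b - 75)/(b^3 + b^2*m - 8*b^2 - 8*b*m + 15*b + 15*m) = (b - 5)/(b + m)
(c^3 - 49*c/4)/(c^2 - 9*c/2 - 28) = c*(2*c - 7)/(2*(c - 8))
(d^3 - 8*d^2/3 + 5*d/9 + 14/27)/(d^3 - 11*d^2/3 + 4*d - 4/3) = (d^2 - 2*d - 7/9)/(d^2 - 3*d + 2)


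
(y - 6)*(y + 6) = y^2 - 36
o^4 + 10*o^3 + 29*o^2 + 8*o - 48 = (o - 1)*(o + 3)*(o + 4)^2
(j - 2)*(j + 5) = j^2 + 3*j - 10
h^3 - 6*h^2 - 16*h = h*(h - 8)*(h + 2)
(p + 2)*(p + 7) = p^2 + 9*p + 14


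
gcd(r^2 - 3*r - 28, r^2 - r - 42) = r - 7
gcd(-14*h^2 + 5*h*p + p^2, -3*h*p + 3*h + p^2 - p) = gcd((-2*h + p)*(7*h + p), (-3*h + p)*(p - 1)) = 1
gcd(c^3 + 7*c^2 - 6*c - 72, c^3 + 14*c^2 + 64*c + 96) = c^2 + 10*c + 24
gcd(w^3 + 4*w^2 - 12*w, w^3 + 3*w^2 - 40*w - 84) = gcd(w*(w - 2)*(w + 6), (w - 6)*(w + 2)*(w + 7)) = 1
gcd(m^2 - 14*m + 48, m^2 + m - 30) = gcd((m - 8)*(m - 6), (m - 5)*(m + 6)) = 1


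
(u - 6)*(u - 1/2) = u^2 - 13*u/2 + 3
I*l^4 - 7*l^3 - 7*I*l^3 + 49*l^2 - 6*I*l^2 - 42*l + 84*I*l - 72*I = (l - 6)*(l + 3*I)*(l + 4*I)*(I*l - I)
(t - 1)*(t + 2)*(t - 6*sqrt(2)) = t^3 - 6*sqrt(2)*t^2 + t^2 - 6*sqrt(2)*t - 2*t + 12*sqrt(2)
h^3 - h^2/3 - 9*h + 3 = (h - 3)*(h - 1/3)*(h + 3)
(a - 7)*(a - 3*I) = a^2 - 7*a - 3*I*a + 21*I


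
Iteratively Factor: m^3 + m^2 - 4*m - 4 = (m + 2)*(m^2 - m - 2) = (m + 1)*(m + 2)*(m - 2)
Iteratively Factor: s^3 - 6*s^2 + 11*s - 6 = (s - 2)*(s^2 - 4*s + 3) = (s - 3)*(s - 2)*(s - 1)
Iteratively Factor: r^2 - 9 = (r - 3)*(r + 3)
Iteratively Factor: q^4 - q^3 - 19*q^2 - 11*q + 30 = (q - 5)*(q^3 + 4*q^2 + q - 6) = (q - 5)*(q - 1)*(q^2 + 5*q + 6) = (q - 5)*(q - 1)*(q + 2)*(q + 3)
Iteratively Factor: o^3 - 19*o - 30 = (o + 3)*(o^2 - 3*o - 10) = (o - 5)*(o + 3)*(o + 2)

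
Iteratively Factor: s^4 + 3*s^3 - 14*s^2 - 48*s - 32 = (s + 4)*(s^3 - s^2 - 10*s - 8) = (s - 4)*(s + 4)*(s^2 + 3*s + 2) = (s - 4)*(s + 2)*(s + 4)*(s + 1)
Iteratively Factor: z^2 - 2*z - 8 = (z - 4)*(z + 2)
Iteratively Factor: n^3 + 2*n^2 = (n + 2)*(n^2) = n*(n + 2)*(n)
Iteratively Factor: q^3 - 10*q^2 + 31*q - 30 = (q - 3)*(q^2 - 7*q + 10) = (q - 5)*(q - 3)*(q - 2)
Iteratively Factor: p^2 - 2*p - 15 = (p + 3)*(p - 5)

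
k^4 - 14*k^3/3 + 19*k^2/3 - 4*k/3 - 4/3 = (k - 2)^2*(k - 1)*(k + 1/3)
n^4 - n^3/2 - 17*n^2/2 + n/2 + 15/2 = (n - 3)*(n - 1)*(n + 1)*(n + 5/2)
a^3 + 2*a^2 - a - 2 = (a - 1)*(a + 1)*(a + 2)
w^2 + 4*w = w*(w + 4)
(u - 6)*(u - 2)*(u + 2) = u^3 - 6*u^2 - 4*u + 24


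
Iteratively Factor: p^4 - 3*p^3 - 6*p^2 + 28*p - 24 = (p - 2)*(p^3 - p^2 - 8*p + 12) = (p - 2)*(p + 3)*(p^2 - 4*p + 4) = (p - 2)^2*(p + 3)*(p - 2)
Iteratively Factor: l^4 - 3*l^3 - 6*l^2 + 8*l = (l - 1)*(l^3 - 2*l^2 - 8*l) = (l - 1)*(l + 2)*(l^2 - 4*l) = (l - 4)*(l - 1)*(l + 2)*(l)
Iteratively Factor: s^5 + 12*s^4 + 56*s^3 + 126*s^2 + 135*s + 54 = (s + 3)*(s^4 + 9*s^3 + 29*s^2 + 39*s + 18) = (s + 3)^2*(s^3 + 6*s^2 + 11*s + 6) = (s + 2)*(s + 3)^2*(s^2 + 4*s + 3) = (s + 1)*(s + 2)*(s + 3)^2*(s + 3)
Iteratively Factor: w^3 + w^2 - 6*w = (w - 2)*(w^2 + 3*w) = (w - 2)*(w + 3)*(w)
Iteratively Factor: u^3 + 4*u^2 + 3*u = (u + 1)*(u^2 + 3*u) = u*(u + 1)*(u + 3)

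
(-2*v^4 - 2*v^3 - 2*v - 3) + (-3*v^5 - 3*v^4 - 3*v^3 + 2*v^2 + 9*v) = -3*v^5 - 5*v^4 - 5*v^3 + 2*v^2 + 7*v - 3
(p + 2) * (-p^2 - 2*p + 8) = -p^3 - 4*p^2 + 4*p + 16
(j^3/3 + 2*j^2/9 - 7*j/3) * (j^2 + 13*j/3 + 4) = j^5/3 + 5*j^4/3 - j^3/27 - 83*j^2/9 - 28*j/3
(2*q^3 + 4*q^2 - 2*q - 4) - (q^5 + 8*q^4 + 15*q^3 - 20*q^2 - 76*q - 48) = -q^5 - 8*q^4 - 13*q^3 + 24*q^2 + 74*q + 44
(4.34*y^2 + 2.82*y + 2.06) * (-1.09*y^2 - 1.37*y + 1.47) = -4.7306*y^4 - 9.0196*y^3 + 0.270999999999999*y^2 + 1.3232*y + 3.0282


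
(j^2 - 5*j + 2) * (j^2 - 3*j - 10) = j^4 - 8*j^3 + 7*j^2 + 44*j - 20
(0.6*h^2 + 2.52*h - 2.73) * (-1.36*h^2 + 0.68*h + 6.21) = -0.816*h^4 - 3.0192*h^3 + 9.1524*h^2 + 13.7928*h - 16.9533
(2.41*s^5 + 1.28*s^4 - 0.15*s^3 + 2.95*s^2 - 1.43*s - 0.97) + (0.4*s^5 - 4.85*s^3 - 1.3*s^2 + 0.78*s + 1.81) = 2.81*s^5 + 1.28*s^4 - 5.0*s^3 + 1.65*s^2 - 0.65*s + 0.84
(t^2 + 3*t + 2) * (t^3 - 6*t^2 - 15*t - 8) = t^5 - 3*t^4 - 31*t^3 - 65*t^2 - 54*t - 16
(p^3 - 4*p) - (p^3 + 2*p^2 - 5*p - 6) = -2*p^2 + p + 6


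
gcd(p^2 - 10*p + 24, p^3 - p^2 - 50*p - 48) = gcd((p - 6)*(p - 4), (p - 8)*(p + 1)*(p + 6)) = 1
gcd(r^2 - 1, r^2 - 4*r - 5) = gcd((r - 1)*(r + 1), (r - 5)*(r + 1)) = r + 1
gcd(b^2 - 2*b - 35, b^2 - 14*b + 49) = b - 7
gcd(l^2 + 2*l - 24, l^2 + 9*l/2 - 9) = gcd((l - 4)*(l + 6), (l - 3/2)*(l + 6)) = l + 6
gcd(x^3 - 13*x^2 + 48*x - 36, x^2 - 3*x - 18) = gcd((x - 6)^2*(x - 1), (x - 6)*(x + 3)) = x - 6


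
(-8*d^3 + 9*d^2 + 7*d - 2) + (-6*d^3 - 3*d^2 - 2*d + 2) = -14*d^3 + 6*d^2 + 5*d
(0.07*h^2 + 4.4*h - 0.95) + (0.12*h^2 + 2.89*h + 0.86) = 0.19*h^2 + 7.29*h - 0.09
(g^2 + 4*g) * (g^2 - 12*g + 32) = g^4 - 8*g^3 - 16*g^2 + 128*g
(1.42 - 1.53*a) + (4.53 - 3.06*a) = 5.95 - 4.59*a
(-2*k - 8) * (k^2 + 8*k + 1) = -2*k^3 - 24*k^2 - 66*k - 8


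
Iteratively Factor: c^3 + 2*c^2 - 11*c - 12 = (c - 3)*(c^2 + 5*c + 4) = (c - 3)*(c + 4)*(c + 1)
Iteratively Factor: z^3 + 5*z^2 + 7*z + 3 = (z + 3)*(z^2 + 2*z + 1) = (z + 1)*(z + 3)*(z + 1)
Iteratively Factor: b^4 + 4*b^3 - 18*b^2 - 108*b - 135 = (b + 3)*(b^3 + b^2 - 21*b - 45) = (b - 5)*(b + 3)*(b^2 + 6*b + 9) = (b - 5)*(b + 3)^2*(b + 3)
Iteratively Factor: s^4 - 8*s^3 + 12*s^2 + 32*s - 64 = (s + 2)*(s^3 - 10*s^2 + 32*s - 32) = (s - 4)*(s + 2)*(s^2 - 6*s + 8) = (s - 4)*(s - 2)*(s + 2)*(s - 4)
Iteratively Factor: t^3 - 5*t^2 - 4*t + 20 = (t + 2)*(t^2 - 7*t + 10) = (t - 2)*(t + 2)*(t - 5)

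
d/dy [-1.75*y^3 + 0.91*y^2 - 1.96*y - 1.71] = -5.25*y^2 + 1.82*y - 1.96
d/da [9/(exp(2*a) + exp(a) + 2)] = (-18*exp(a) - 9)*exp(a)/(exp(2*a) + exp(a) + 2)^2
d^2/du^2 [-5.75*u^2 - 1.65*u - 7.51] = -11.5000000000000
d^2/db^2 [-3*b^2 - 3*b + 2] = -6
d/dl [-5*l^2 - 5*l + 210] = -10*l - 5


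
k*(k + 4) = k^2 + 4*k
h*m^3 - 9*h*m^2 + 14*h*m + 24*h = (m - 6)*(m - 4)*(h*m + h)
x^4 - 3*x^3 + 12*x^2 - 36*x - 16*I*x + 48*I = (x - 3)*(x - 2*I)^2*(x + 4*I)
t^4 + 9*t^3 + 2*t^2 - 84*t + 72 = (t - 2)*(t - 1)*(t + 6)^2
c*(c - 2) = c^2 - 2*c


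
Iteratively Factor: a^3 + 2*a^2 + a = (a + 1)*(a^2 + a) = a*(a + 1)*(a + 1)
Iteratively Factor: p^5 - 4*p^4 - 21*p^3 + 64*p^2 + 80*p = (p)*(p^4 - 4*p^3 - 21*p^2 + 64*p + 80) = p*(p - 5)*(p^3 + p^2 - 16*p - 16) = p*(p - 5)*(p - 4)*(p^2 + 5*p + 4) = p*(p - 5)*(p - 4)*(p + 1)*(p + 4)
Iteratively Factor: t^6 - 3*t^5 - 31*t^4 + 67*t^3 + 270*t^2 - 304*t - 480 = (t - 2)*(t^5 - t^4 - 33*t^3 + t^2 + 272*t + 240) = (t - 4)*(t - 2)*(t^4 + 3*t^3 - 21*t^2 - 83*t - 60) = (t - 4)*(t - 2)*(t + 4)*(t^3 - t^2 - 17*t - 15) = (t - 4)*(t - 2)*(t + 3)*(t + 4)*(t^2 - 4*t - 5) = (t - 4)*(t - 2)*(t + 1)*(t + 3)*(t + 4)*(t - 5)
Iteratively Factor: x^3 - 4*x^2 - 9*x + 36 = (x - 3)*(x^2 - x - 12) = (x - 4)*(x - 3)*(x + 3)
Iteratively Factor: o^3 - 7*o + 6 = (o + 3)*(o^2 - 3*o + 2) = (o - 1)*(o + 3)*(o - 2)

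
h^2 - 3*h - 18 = (h - 6)*(h + 3)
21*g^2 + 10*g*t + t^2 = (3*g + t)*(7*g + t)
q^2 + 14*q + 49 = (q + 7)^2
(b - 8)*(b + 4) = b^2 - 4*b - 32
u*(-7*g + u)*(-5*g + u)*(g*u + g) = 35*g^3*u^2 + 35*g^3*u - 12*g^2*u^3 - 12*g^2*u^2 + g*u^4 + g*u^3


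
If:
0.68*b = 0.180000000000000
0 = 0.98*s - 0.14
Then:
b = 0.26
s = 0.14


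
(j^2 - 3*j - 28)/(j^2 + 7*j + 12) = (j - 7)/(j + 3)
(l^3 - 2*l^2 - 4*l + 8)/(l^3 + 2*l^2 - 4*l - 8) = (l - 2)/(l + 2)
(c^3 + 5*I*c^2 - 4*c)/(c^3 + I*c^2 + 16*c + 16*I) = c/(c - 4*I)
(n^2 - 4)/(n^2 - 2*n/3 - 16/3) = 3*(n - 2)/(3*n - 8)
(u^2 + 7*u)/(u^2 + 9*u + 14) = u/(u + 2)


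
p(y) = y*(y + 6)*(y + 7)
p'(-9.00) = 51.00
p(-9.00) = -54.00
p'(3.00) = 147.00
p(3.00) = 270.00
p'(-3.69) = -13.09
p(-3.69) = -28.21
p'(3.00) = 147.00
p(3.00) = 270.00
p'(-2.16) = -0.16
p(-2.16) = -40.14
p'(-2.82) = -7.46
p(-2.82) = -37.48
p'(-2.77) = -7.00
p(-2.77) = -37.85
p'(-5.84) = -7.52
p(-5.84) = -1.08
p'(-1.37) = 12.01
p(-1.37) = -35.71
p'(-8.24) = 31.45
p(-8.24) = -22.89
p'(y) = y*(y + 6) + y*(y + 7) + (y + 6)*(y + 7)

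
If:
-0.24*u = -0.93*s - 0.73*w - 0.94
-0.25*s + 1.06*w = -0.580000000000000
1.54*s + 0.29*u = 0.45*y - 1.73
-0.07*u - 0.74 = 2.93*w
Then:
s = 0.70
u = 5.45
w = -0.38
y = 9.74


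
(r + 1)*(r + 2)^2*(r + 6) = r^4 + 11*r^3 + 38*r^2 + 52*r + 24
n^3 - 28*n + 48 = (n - 4)*(n - 2)*(n + 6)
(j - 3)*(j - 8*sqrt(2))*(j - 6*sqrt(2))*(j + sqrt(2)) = j^4 - 13*sqrt(2)*j^3 - 3*j^3 + 39*sqrt(2)*j^2 + 68*j^2 - 204*j + 96*sqrt(2)*j - 288*sqrt(2)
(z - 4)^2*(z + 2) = z^3 - 6*z^2 + 32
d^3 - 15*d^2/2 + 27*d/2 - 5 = (d - 5)*(d - 2)*(d - 1/2)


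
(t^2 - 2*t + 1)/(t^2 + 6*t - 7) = (t - 1)/(t + 7)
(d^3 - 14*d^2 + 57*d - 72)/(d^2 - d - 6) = (d^2 - 11*d + 24)/(d + 2)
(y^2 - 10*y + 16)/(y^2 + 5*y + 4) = (y^2 - 10*y + 16)/(y^2 + 5*y + 4)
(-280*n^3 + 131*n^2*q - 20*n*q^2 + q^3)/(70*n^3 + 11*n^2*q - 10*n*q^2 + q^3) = (-8*n + q)/(2*n + q)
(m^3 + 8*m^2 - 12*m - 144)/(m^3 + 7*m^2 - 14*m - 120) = (m + 6)/(m + 5)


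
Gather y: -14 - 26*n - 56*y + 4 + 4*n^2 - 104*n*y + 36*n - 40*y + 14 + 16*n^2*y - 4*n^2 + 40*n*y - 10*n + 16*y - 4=y*(16*n^2 - 64*n - 80)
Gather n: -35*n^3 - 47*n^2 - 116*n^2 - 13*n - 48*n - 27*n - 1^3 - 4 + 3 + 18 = -35*n^3 - 163*n^2 - 88*n + 16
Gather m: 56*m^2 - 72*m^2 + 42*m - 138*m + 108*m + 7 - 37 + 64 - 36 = -16*m^2 + 12*m - 2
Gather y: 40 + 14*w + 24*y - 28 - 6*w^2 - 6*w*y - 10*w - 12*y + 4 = -6*w^2 + 4*w + y*(12 - 6*w) + 16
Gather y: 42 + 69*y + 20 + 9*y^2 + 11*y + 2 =9*y^2 + 80*y + 64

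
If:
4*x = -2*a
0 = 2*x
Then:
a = 0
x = 0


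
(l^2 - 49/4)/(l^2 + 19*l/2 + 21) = (l - 7/2)/(l + 6)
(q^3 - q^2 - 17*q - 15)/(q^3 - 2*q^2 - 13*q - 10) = (q + 3)/(q + 2)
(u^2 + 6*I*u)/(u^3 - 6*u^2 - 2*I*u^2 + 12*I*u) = (u + 6*I)/(u^2 - 6*u - 2*I*u + 12*I)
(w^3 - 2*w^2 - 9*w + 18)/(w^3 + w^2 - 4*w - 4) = (w^2 - 9)/(w^2 + 3*w + 2)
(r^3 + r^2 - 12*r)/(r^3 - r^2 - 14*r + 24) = r/(r - 2)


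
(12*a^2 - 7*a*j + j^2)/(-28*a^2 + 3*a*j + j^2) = (-3*a + j)/(7*a + j)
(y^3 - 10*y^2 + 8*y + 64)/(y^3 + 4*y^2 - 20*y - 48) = (y - 8)/(y + 6)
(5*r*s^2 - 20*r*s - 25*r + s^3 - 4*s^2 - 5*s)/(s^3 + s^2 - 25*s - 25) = (5*r + s)/(s + 5)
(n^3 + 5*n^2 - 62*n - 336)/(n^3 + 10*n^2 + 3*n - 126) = (n - 8)/(n - 3)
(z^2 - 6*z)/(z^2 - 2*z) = (z - 6)/(z - 2)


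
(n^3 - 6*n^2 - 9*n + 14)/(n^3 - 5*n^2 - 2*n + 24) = (n^2 - 8*n + 7)/(n^2 - 7*n + 12)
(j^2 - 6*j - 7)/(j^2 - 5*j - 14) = (j + 1)/(j + 2)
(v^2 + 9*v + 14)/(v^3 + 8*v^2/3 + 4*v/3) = 3*(v + 7)/(v*(3*v + 2))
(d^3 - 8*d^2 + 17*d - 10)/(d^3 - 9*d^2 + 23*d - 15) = (d - 2)/(d - 3)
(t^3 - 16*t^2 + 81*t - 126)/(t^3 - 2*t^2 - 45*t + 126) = (t - 7)/(t + 7)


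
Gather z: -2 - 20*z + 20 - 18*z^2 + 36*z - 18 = -18*z^2 + 16*z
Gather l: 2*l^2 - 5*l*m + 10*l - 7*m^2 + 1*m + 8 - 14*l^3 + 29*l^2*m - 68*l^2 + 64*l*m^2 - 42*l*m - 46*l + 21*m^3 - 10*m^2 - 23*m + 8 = -14*l^3 + l^2*(29*m - 66) + l*(64*m^2 - 47*m - 36) + 21*m^3 - 17*m^2 - 22*m + 16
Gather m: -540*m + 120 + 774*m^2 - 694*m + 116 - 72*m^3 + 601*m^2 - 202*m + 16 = -72*m^3 + 1375*m^2 - 1436*m + 252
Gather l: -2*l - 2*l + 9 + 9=18 - 4*l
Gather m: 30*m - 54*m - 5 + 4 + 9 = 8 - 24*m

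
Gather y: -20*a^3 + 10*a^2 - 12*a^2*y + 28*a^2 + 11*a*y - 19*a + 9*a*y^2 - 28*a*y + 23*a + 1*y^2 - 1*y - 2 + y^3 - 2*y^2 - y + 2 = -20*a^3 + 38*a^2 + 4*a + y^3 + y^2*(9*a - 1) + y*(-12*a^2 - 17*a - 2)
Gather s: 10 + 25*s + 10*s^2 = 10*s^2 + 25*s + 10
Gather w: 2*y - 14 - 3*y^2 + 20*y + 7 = -3*y^2 + 22*y - 7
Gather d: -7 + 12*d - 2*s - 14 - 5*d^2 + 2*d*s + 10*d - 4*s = -5*d^2 + d*(2*s + 22) - 6*s - 21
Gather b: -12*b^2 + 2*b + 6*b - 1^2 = -12*b^2 + 8*b - 1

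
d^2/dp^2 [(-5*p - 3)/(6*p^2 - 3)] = 4*(-10*p^3 - 18*p^2 - 15*p - 3)/(3*(8*p^6 - 12*p^4 + 6*p^2 - 1))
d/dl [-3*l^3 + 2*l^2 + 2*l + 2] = -9*l^2 + 4*l + 2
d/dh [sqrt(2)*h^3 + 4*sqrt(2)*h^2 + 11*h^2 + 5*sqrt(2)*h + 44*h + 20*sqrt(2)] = 3*sqrt(2)*h^2 + 8*sqrt(2)*h + 22*h + 5*sqrt(2) + 44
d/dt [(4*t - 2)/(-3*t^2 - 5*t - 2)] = 6*(2*t^2 - 2*t - 3)/(9*t^4 + 30*t^3 + 37*t^2 + 20*t + 4)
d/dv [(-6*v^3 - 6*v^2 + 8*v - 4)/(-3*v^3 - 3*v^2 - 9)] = 2*(8*v^3 + 25*v^2 + 14*v - 12)/(3*(v^6 + 2*v^5 + v^4 + 6*v^3 + 6*v^2 + 9))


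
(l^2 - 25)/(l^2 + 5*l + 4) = (l^2 - 25)/(l^2 + 5*l + 4)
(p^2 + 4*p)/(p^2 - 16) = p/(p - 4)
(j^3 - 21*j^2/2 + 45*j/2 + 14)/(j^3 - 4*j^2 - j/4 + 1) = 2*(j - 7)/(2*j - 1)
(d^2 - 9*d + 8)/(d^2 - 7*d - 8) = (d - 1)/(d + 1)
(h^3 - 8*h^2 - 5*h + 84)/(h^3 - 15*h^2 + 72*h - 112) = (h + 3)/(h - 4)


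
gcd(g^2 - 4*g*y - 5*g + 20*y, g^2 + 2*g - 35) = g - 5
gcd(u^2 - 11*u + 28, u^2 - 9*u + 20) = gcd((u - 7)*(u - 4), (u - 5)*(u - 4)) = u - 4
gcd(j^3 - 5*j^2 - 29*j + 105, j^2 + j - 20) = j + 5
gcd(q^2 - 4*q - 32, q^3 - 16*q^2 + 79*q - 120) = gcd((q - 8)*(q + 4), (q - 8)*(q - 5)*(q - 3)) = q - 8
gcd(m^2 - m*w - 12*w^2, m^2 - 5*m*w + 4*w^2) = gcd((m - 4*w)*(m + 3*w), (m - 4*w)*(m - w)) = -m + 4*w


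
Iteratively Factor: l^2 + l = (l + 1)*(l)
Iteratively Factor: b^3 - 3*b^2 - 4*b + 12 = (b - 2)*(b^2 - b - 6) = (b - 2)*(b + 2)*(b - 3)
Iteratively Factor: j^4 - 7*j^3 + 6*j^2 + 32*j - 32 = (j + 2)*(j^3 - 9*j^2 + 24*j - 16) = (j - 1)*(j + 2)*(j^2 - 8*j + 16) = (j - 4)*(j - 1)*(j + 2)*(j - 4)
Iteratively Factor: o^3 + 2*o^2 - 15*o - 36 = (o + 3)*(o^2 - o - 12) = (o + 3)^2*(o - 4)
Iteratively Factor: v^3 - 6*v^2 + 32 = (v - 4)*(v^2 - 2*v - 8) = (v - 4)^2*(v + 2)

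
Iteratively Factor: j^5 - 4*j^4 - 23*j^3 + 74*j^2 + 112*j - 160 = (j + 4)*(j^4 - 8*j^3 + 9*j^2 + 38*j - 40) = (j - 5)*(j + 4)*(j^3 - 3*j^2 - 6*j + 8) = (j - 5)*(j + 2)*(j + 4)*(j^2 - 5*j + 4) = (j - 5)*(j - 4)*(j + 2)*(j + 4)*(j - 1)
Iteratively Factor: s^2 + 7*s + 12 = (s + 3)*(s + 4)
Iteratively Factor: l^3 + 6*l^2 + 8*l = (l + 4)*(l^2 + 2*l) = l*(l + 4)*(l + 2)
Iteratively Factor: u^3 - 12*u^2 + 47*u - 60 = (u - 4)*(u^2 - 8*u + 15) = (u - 4)*(u - 3)*(u - 5)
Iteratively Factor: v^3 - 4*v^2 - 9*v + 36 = (v - 4)*(v^2 - 9) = (v - 4)*(v + 3)*(v - 3)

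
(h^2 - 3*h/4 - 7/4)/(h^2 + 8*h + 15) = (4*h^2 - 3*h - 7)/(4*(h^2 + 8*h + 15))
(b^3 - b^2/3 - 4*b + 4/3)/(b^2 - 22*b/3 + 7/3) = (b^2 - 4)/(b - 7)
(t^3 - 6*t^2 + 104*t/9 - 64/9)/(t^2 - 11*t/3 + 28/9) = (3*t^2 - 14*t + 16)/(3*t - 7)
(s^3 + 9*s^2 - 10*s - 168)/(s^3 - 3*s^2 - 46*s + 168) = (s + 6)/(s - 6)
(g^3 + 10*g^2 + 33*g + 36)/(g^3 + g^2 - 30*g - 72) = (g + 3)/(g - 6)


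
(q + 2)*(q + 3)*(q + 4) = q^3 + 9*q^2 + 26*q + 24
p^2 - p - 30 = (p - 6)*(p + 5)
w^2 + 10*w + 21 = (w + 3)*(w + 7)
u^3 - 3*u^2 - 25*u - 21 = (u - 7)*(u + 1)*(u + 3)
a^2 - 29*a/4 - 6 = (a - 8)*(a + 3/4)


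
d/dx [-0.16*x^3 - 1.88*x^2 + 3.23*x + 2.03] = -0.48*x^2 - 3.76*x + 3.23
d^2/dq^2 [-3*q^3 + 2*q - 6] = -18*q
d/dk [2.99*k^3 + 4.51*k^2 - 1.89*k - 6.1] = 8.97*k^2 + 9.02*k - 1.89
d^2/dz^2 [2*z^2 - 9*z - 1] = 4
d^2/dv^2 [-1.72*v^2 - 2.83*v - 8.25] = -3.44000000000000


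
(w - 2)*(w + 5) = w^2 + 3*w - 10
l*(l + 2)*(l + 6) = l^3 + 8*l^2 + 12*l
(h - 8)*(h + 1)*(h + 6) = h^3 - h^2 - 50*h - 48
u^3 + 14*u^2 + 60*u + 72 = (u + 2)*(u + 6)^2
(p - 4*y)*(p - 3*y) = p^2 - 7*p*y + 12*y^2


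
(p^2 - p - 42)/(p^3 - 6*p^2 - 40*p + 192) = (p - 7)/(p^2 - 12*p + 32)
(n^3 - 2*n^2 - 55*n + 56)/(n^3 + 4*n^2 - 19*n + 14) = (n - 8)/(n - 2)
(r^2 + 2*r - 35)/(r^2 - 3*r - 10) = (r + 7)/(r + 2)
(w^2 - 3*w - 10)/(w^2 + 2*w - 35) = (w + 2)/(w + 7)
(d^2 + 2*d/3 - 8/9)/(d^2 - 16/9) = (3*d - 2)/(3*d - 4)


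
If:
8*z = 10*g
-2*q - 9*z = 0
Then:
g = 4*z/5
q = -9*z/2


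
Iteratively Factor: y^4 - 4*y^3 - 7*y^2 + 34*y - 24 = (y - 2)*(y^3 - 2*y^2 - 11*y + 12) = (y - 4)*(y - 2)*(y^2 + 2*y - 3) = (y - 4)*(y - 2)*(y - 1)*(y + 3)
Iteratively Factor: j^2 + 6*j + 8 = (j + 4)*(j + 2)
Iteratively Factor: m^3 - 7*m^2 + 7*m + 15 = (m - 5)*(m^2 - 2*m - 3) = (m - 5)*(m + 1)*(m - 3)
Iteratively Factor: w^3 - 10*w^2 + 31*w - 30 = (w - 3)*(w^2 - 7*w + 10) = (w - 5)*(w - 3)*(w - 2)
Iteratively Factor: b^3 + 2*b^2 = (b + 2)*(b^2) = b*(b + 2)*(b)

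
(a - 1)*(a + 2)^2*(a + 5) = a^4 + 8*a^3 + 15*a^2 - 4*a - 20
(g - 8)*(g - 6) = g^2 - 14*g + 48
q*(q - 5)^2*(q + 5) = q^4 - 5*q^3 - 25*q^2 + 125*q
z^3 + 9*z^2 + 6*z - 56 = (z - 2)*(z + 4)*(z + 7)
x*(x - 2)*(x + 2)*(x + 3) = x^4 + 3*x^3 - 4*x^2 - 12*x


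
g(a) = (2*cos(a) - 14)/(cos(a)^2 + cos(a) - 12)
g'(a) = (2*sin(a)*cos(a) + sin(a))*(2*cos(a) - 14)/(cos(a)^2 + cos(a) - 12)^2 - 2*sin(a)/(cos(a)^2 + cos(a) - 12) = 2*(cos(a)^2 - 14*cos(a) + 5)*sin(a)/(cos(a)^2 + cos(a) - 12)^2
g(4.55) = 1.18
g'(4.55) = -0.10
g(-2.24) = 1.25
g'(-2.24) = -0.15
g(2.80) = 1.32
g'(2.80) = 0.09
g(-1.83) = 1.19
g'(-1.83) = -0.11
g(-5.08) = 1.15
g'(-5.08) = 0.00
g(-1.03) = 1.16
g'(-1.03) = 0.03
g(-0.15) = 1.20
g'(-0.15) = 0.02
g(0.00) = 1.20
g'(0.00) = 0.00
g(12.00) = 1.18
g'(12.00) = 0.06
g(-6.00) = 1.19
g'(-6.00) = -0.04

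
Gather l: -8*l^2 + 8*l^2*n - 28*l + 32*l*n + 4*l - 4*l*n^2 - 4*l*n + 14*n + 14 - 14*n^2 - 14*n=l^2*(8*n - 8) + l*(-4*n^2 + 28*n - 24) - 14*n^2 + 14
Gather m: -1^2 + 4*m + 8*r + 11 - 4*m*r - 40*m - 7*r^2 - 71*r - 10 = m*(-4*r - 36) - 7*r^2 - 63*r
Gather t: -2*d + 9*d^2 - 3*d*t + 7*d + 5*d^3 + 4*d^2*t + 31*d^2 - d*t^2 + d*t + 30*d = 5*d^3 + 40*d^2 - d*t^2 + 35*d + t*(4*d^2 - 2*d)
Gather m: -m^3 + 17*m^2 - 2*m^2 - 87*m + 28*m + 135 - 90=-m^3 + 15*m^2 - 59*m + 45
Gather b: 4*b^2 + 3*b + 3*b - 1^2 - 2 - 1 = 4*b^2 + 6*b - 4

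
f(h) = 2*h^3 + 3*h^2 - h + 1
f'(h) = 6*h^2 + 6*h - 1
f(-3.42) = -40.49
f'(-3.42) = 48.66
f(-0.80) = 2.70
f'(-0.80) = -1.96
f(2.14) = 32.20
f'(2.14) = 39.32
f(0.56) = 1.73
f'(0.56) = 4.24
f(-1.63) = 1.94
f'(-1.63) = 5.16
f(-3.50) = -44.50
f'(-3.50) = 51.50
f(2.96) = 76.19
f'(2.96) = 69.33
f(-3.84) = -64.17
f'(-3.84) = 64.43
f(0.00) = 1.00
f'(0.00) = -1.00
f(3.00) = 79.00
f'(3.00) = 71.00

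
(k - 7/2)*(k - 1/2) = k^2 - 4*k + 7/4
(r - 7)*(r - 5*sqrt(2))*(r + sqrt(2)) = r^3 - 7*r^2 - 4*sqrt(2)*r^2 - 10*r + 28*sqrt(2)*r + 70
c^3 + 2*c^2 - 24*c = c*(c - 4)*(c + 6)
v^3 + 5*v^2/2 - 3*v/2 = v*(v - 1/2)*(v + 3)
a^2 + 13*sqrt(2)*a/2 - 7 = (a - sqrt(2)/2)*(a + 7*sqrt(2))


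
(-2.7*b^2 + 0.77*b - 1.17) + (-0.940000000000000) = -2.7*b^2 + 0.77*b - 2.11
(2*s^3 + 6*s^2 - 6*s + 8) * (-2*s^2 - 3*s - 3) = -4*s^5 - 18*s^4 - 12*s^3 - 16*s^2 - 6*s - 24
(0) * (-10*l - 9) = 0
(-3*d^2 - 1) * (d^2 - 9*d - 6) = -3*d^4 + 27*d^3 + 17*d^2 + 9*d + 6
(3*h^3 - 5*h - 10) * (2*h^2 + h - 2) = 6*h^5 + 3*h^4 - 16*h^3 - 25*h^2 + 20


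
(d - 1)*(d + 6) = d^2 + 5*d - 6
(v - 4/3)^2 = v^2 - 8*v/3 + 16/9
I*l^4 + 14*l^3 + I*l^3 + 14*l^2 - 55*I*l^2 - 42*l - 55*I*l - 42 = (l - 7*I)*(l - 6*I)*(l - I)*(I*l + I)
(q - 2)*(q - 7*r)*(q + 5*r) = q^3 - 2*q^2*r - 2*q^2 - 35*q*r^2 + 4*q*r + 70*r^2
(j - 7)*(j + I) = j^2 - 7*j + I*j - 7*I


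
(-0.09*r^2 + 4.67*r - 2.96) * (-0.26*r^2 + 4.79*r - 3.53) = 0.0234*r^4 - 1.6453*r^3 + 23.4566*r^2 - 30.6635*r + 10.4488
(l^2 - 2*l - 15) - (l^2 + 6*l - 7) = -8*l - 8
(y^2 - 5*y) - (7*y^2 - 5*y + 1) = -6*y^2 - 1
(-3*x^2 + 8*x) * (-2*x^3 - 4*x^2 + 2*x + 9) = 6*x^5 - 4*x^4 - 38*x^3 - 11*x^2 + 72*x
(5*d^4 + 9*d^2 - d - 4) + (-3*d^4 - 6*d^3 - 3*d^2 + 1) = 2*d^4 - 6*d^3 + 6*d^2 - d - 3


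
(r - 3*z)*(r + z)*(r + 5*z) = r^3 + 3*r^2*z - 13*r*z^2 - 15*z^3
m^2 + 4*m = m*(m + 4)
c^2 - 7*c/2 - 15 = (c - 6)*(c + 5/2)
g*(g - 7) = g^2 - 7*g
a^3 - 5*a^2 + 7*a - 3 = (a - 3)*(a - 1)^2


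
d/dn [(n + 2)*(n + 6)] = 2*n + 8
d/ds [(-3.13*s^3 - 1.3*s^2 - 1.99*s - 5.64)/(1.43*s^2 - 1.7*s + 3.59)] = (-4.4759*s^4 + 10.642*s^3 - 28.6544*s^2 + 6.7964*s - 16.7321)/(2.0449*s^4 - 4.862*s^3 + 13.1574*s^2 - 12.206*s + 12.8881)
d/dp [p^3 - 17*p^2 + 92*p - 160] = 3*p^2 - 34*p + 92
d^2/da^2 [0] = 0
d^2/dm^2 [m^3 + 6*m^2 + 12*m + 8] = 6*m + 12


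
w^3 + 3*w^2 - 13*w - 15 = (w - 3)*(w + 1)*(w + 5)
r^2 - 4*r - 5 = (r - 5)*(r + 1)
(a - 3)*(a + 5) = a^2 + 2*a - 15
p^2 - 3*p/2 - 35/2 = (p - 5)*(p + 7/2)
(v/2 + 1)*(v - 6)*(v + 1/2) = v^3/2 - 7*v^2/4 - 7*v - 3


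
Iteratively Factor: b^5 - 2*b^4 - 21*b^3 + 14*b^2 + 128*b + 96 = (b - 4)*(b^4 + 2*b^3 - 13*b^2 - 38*b - 24) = (b - 4)*(b + 1)*(b^3 + b^2 - 14*b - 24) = (b - 4)*(b + 1)*(b + 3)*(b^2 - 2*b - 8) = (b - 4)^2*(b + 1)*(b + 3)*(b + 2)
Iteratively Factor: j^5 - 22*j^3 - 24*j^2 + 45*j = (j)*(j^4 - 22*j^2 - 24*j + 45) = j*(j - 1)*(j^3 + j^2 - 21*j - 45) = j*(j - 5)*(j - 1)*(j^2 + 6*j + 9) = j*(j - 5)*(j - 1)*(j + 3)*(j + 3)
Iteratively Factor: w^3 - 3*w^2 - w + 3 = (w + 1)*(w^2 - 4*w + 3) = (w - 1)*(w + 1)*(w - 3)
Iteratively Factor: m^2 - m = (m - 1)*(m)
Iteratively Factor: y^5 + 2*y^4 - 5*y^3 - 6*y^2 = (y)*(y^4 + 2*y^3 - 5*y^2 - 6*y) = y*(y + 1)*(y^3 + y^2 - 6*y) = y^2*(y + 1)*(y^2 + y - 6) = y^2*(y + 1)*(y + 3)*(y - 2)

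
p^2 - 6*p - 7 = (p - 7)*(p + 1)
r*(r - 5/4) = r^2 - 5*r/4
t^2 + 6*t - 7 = (t - 1)*(t + 7)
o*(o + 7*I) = o^2 + 7*I*o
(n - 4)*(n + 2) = n^2 - 2*n - 8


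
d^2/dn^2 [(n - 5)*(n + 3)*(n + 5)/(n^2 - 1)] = 48*(-n^3 - 9*n^2 - 3*n - 3)/(n^6 - 3*n^4 + 3*n^2 - 1)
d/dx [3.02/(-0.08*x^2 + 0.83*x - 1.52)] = (0.4832*x - 2.5066)/(0.08*x^2 - 0.83*x + 1.52)^2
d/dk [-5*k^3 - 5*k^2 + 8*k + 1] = -15*k^2 - 10*k + 8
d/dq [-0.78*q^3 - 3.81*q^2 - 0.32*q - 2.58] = -2.34*q^2 - 7.62*q - 0.32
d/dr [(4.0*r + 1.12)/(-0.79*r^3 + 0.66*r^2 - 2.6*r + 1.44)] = (6.32*r^3 + 0.0144000000000002*r^2 - 1.4784*r + 8.672)/(0.6241*r^6 - 1.0428*r^5 + 4.5436*r^4 - 5.7072*r^3 + 8.6608*r^2 - 7.488*r + 2.0736)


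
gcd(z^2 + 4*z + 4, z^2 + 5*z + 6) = z + 2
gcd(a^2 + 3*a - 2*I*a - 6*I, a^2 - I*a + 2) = a - 2*I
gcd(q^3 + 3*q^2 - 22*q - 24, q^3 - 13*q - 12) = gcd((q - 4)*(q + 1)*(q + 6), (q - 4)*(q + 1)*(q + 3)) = q^2 - 3*q - 4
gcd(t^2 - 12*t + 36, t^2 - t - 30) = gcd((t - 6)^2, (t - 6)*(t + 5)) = t - 6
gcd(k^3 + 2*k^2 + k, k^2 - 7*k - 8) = k + 1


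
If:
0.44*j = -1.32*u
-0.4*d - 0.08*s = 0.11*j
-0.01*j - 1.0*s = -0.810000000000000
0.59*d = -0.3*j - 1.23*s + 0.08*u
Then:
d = 1.44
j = -5.88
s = 0.87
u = 1.96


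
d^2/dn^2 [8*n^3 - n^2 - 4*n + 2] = 48*n - 2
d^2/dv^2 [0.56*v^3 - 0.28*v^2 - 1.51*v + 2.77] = 3.36*v - 0.56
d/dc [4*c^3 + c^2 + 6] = 2*c*(6*c + 1)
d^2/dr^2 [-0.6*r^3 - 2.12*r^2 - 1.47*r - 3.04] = -3.6*r - 4.24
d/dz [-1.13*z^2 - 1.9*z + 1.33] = -2.26*z - 1.9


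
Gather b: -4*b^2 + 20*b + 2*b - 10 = -4*b^2 + 22*b - 10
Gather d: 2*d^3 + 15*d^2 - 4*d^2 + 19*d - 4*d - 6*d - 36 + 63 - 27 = 2*d^3 + 11*d^2 + 9*d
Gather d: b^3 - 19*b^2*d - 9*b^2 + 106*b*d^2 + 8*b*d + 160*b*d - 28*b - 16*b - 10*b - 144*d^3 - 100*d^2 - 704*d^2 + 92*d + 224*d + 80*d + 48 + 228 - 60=b^3 - 9*b^2 - 54*b - 144*d^3 + d^2*(106*b - 804) + d*(-19*b^2 + 168*b + 396) + 216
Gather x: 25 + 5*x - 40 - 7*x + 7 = -2*x - 8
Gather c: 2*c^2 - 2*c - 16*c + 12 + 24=2*c^2 - 18*c + 36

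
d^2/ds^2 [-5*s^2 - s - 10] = -10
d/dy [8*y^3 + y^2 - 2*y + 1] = 24*y^2 + 2*y - 2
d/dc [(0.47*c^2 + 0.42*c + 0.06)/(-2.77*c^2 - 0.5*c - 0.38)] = (0.9284*c^2 - 0.0247999999999999*c - 0.1296)/(7.6729*c^4 + 2.77*c^3 + 2.3552*c^2 + 0.38*c + 0.1444)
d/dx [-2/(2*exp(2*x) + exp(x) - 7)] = (8*exp(x) + 2)*exp(x)/(2*exp(2*x) + exp(x) - 7)^2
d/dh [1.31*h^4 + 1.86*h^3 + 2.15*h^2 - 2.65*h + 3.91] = 5.24*h^3 + 5.58*h^2 + 4.3*h - 2.65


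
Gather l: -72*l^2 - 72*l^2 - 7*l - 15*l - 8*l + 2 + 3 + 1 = -144*l^2 - 30*l + 6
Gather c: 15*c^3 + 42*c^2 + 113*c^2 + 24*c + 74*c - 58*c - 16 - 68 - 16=15*c^3 + 155*c^2 + 40*c - 100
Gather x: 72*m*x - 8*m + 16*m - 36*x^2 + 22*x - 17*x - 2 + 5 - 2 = 8*m - 36*x^2 + x*(72*m + 5) + 1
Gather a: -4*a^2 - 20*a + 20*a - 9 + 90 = 81 - 4*a^2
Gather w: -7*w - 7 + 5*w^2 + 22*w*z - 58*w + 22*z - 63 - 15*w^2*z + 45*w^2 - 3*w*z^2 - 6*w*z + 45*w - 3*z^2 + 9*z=w^2*(50 - 15*z) + w*(-3*z^2 + 16*z - 20) - 3*z^2 + 31*z - 70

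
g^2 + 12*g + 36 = (g + 6)^2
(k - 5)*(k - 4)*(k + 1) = k^3 - 8*k^2 + 11*k + 20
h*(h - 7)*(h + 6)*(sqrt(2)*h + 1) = sqrt(2)*h^4 - sqrt(2)*h^3 + h^3 - 42*sqrt(2)*h^2 - h^2 - 42*h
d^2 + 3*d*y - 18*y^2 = (d - 3*y)*(d + 6*y)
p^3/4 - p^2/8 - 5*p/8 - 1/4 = (p/4 + 1/4)*(p - 2)*(p + 1/2)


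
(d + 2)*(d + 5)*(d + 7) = d^3 + 14*d^2 + 59*d + 70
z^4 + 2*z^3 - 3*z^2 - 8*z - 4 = (z - 2)*(z + 1)^2*(z + 2)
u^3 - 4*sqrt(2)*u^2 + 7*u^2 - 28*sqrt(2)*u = u*(u + 7)*(u - 4*sqrt(2))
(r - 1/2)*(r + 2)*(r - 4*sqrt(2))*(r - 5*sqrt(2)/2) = r^4 - 13*sqrt(2)*r^3/2 + 3*r^3/2 - 39*sqrt(2)*r^2/4 + 19*r^2 + 13*sqrt(2)*r/2 + 30*r - 20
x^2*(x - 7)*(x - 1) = x^4 - 8*x^3 + 7*x^2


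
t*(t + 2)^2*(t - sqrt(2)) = t^4 - sqrt(2)*t^3 + 4*t^3 - 4*sqrt(2)*t^2 + 4*t^2 - 4*sqrt(2)*t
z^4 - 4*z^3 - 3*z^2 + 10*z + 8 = (z - 4)*(z - 2)*(z + 1)^2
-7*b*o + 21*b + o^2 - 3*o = (-7*b + o)*(o - 3)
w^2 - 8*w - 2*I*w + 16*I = (w - 8)*(w - 2*I)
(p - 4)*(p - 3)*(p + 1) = p^3 - 6*p^2 + 5*p + 12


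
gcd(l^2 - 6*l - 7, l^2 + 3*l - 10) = 1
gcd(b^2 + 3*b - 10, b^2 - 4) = b - 2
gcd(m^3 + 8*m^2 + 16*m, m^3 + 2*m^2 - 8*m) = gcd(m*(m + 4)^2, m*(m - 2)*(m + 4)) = m^2 + 4*m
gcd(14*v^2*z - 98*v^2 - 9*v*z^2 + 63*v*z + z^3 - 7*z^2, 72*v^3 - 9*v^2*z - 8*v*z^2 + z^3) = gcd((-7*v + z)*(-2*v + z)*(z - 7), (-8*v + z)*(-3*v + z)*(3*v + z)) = 1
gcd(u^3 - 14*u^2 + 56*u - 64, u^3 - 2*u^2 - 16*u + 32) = u^2 - 6*u + 8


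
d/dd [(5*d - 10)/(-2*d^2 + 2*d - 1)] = 5*(2*d^2 - 8*d + 3)/(4*d^4 - 8*d^3 + 8*d^2 - 4*d + 1)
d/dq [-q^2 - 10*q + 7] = -2*q - 10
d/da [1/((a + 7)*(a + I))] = -(2*a + 7 + I)/((a + 7)^2*(a + I)^2)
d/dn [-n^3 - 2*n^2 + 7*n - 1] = -3*n^2 - 4*n + 7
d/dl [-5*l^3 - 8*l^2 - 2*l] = -15*l^2 - 16*l - 2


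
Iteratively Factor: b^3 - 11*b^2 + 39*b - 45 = (b - 5)*(b^2 - 6*b + 9) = (b - 5)*(b - 3)*(b - 3)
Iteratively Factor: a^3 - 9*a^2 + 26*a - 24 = (a - 3)*(a^2 - 6*a + 8) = (a - 4)*(a - 3)*(a - 2)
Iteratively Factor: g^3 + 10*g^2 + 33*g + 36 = (g + 4)*(g^2 + 6*g + 9) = (g + 3)*(g + 4)*(g + 3)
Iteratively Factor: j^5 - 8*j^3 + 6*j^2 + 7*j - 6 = (j - 1)*(j^4 + j^3 - 7*j^2 - j + 6) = (j - 2)*(j - 1)*(j^3 + 3*j^2 - j - 3) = (j - 2)*(j - 1)*(j + 3)*(j^2 - 1) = (j - 2)*(j - 1)^2*(j + 3)*(j + 1)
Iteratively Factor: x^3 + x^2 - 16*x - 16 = (x + 1)*(x^2 - 16) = (x + 1)*(x + 4)*(x - 4)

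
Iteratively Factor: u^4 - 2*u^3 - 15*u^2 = (u)*(u^3 - 2*u^2 - 15*u) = u*(u + 3)*(u^2 - 5*u) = u*(u - 5)*(u + 3)*(u)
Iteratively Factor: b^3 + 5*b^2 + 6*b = (b + 2)*(b^2 + 3*b) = b*(b + 2)*(b + 3)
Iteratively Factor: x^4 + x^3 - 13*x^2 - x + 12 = (x + 4)*(x^3 - 3*x^2 - x + 3) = (x - 3)*(x + 4)*(x^2 - 1) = (x - 3)*(x + 1)*(x + 4)*(x - 1)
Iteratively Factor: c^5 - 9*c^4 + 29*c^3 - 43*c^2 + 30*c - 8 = (c - 4)*(c^4 - 5*c^3 + 9*c^2 - 7*c + 2) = (c - 4)*(c - 2)*(c^3 - 3*c^2 + 3*c - 1) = (c - 4)*(c - 2)*(c - 1)*(c^2 - 2*c + 1) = (c - 4)*(c - 2)*(c - 1)^2*(c - 1)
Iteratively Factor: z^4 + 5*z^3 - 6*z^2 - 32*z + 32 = (z - 2)*(z^3 + 7*z^2 + 8*z - 16) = (z - 2)*(z + 4)*(z^2 + 3*z - 4) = (z - 2)*(z + 4)^2*(z - 1)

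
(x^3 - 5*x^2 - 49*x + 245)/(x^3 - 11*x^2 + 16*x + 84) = (x^2 + 2*x - 35)/(x^2 - 4*x - 12)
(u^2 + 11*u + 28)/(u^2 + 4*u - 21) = (u + 4)/(u - 3)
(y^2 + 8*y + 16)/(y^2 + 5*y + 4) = (y + 4)/(y + 1)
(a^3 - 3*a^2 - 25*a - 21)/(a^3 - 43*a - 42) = (a + 3)/(a + 6)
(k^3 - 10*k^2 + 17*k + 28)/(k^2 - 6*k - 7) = k - 4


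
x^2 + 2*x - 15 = (x - 3)*(x + 5)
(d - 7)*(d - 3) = d^2 - 10*d + 21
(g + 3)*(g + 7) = g^2 + 10*g + 21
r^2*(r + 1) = r^3 + r^2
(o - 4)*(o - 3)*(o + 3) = o^3 - 4*o^2 - 9*o + 36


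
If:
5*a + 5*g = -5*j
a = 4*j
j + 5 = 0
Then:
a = -20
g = 25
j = -5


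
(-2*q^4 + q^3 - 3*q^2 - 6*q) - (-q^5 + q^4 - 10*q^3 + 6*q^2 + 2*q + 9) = q^5 - 3*q^4 + 11*q^3 - 9*q^2 - 8*q - 9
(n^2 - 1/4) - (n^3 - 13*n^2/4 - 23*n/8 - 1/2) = -n^3 + 17*n^2/4 + 23*n/8 + 1/4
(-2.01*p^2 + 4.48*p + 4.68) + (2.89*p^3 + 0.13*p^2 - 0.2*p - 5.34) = 2.89*p^3 - 1.88*p^2 + 4.28*p - 0.66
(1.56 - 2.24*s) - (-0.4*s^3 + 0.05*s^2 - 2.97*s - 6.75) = 0.4*s^3 - 0.05*s^2 + 0.73*s + 8.31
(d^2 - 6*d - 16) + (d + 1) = d^2 - 5*d - 15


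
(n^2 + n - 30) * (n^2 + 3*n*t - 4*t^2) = n^4 + 3*n^3*t + n^3 - 4*n^2*t^2 + 3*n^2*t - 30*n^2 - 4*n*t^2 - 90*n*t + 120*t^2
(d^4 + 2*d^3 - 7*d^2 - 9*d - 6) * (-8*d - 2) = -8*d^5 - 18*d^4 + 52*d^3 + 86*d^2 + 66*d + 12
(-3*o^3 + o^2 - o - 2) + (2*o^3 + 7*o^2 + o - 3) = -o^3 + 8*o^2 - 5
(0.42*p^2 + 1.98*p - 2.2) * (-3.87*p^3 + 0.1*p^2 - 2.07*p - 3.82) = -1.6254*p^5 - 7.6206*p^4 + 7.8426*p^3 - 5.923*p^2 - 3.0096*p + 8.404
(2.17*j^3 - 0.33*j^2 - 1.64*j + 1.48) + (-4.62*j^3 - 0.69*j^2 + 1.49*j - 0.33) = -2.45*j^3 - 1.02*j^2 - 0.15*j + 1.15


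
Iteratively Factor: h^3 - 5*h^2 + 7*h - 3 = (h - 1)*(h^2 - 4*h + 3) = (h - 1)^2*(h - 3)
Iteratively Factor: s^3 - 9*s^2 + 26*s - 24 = (s - 3)*(s^2 - 6*s + 8) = (s - 4)*(s - 3)*(s - 2)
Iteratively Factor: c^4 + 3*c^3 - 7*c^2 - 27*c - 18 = (c - 3)*(c^3 + 6*c^2 + 11*c + 6) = (c - 3)*(c + 1)*(c^2 + 5*c + 6) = (c - 3)*(c + 1)*(c + 3)*(c + 2)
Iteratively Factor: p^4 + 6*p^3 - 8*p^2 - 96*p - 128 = (p + 4)*(p^3 + 2*p^2 - 16*p - 32) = (p + 4)^2*(p^2 - 2*p - 8) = (p + 2)*(p + 4)^2*(p - 4)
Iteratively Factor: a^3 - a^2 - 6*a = (a - 3)*(a^2 + 2*a) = (a - 3)*(a + 2)*(a)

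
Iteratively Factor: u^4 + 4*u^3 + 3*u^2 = (u)*(u^3 + 4*u^2 + 3*u) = u^2*(u^2 + 4*u + 3) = u^2*(u + 1)*(u + 3)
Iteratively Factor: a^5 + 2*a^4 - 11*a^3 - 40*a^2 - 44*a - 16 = (a + 1)*(a^4 + a^3 - 12*a^2 - 28*a - 16) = (a + 1)*(a + 2)*(a^3 - a^2 - 10*a - 8) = (a - 4)*(a + 1)*(a + 2)*(a^2 + 3*a + 2) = (a - 4)*(a + 1)*(a + 2)^2*(a + 1)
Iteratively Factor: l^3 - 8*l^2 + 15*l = (l)*(l^2 - 8*l + 15) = l*(l - 3)*(l - 5)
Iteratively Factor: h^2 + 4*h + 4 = (h + 2)*(h + 2)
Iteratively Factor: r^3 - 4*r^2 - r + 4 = (r + 1)*(r^2 - 5*r + 4) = (r - 1)*(r + 1)*(r - 4)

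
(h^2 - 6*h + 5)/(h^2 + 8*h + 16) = (h^2 - 6*h + 5)/(h^2 + 8*h + 16)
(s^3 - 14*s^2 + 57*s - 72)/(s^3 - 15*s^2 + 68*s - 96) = (s - 3)/(s - 4)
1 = 1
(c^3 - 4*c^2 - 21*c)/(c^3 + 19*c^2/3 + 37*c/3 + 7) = 3*c*(c - 7)/(3*c^2 + 10*c + 7)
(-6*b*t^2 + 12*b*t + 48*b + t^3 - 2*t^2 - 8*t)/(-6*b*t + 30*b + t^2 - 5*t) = (t^2 - 2*t - 8)/(t - 5)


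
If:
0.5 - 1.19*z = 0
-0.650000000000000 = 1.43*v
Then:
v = -0.45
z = 0.42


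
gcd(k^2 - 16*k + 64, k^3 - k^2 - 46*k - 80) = k - 8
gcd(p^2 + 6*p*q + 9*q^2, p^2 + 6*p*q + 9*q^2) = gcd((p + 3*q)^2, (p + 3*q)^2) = p^2 + 6*p*q + 9*q^2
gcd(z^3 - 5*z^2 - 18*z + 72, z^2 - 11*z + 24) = z - 3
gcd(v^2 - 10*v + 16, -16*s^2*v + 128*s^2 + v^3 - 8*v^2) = v - 8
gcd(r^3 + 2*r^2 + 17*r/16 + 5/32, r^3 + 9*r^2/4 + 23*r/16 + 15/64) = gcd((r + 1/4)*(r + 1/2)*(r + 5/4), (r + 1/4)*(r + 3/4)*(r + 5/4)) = r^2 + 3*r/2 + 5/16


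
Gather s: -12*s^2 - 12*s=-12*s^2 - 12*s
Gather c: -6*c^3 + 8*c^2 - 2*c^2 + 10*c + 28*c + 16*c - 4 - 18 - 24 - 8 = -6*c^3 + 6*c^2 + 54*c - 54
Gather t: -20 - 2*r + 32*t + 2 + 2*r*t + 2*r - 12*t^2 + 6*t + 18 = -12*t^2 + t*(2*r + 38)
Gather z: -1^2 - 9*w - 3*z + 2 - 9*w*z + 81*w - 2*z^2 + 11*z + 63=72*w - 2*z^2 + z*(8 - 9*w) + 64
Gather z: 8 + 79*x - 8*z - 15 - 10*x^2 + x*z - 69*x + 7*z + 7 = -10*x^2 + 10*x + z*(x - 1)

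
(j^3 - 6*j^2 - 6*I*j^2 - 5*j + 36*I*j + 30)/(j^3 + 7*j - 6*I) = (j^2 - j*(6 + 5*I) + 30*I)/(j^2 + I*j + 6)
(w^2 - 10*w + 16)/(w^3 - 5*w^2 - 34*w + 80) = 1/(w + 5)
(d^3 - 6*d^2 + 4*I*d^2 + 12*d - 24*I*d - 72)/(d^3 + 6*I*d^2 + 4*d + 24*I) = (d - 6)/(d + 2*I)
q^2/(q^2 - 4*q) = q/(q - 4)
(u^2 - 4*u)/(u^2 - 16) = u/(u + 4)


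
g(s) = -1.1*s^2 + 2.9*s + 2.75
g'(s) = 2.9 - 2.2*s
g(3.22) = 0.68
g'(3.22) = -4.18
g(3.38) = -0.01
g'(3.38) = -4.54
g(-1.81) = -6.10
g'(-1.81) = 6.88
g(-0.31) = 1.75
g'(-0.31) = 3.58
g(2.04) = 4.09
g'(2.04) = -1.59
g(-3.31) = -18.90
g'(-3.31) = 10.18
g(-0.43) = 1.30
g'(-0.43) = 3.85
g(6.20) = -21.55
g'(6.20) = -10.74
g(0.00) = 2.75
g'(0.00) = 2.90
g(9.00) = -60.25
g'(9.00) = -16.90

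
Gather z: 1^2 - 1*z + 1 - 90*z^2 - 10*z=-90*z^2 - 11*z + 2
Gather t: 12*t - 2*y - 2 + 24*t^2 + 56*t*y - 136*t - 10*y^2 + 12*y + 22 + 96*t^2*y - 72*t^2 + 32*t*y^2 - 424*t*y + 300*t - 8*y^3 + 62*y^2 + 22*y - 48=t^2*(96*y - 48) + t*(32*y^2 - 368*y + 176) - 8*y^3 + 52*y^2 + 32*y - 28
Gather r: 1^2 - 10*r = 1 - 10*r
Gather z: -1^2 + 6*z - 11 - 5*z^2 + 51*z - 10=-5*z^2 + 57*z - 22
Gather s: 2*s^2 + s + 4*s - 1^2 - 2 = 2*s^2 + 5*s - 3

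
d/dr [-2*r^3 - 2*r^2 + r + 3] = -6*r^2 - 4*r + 1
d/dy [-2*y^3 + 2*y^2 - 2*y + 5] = -6*y^2 + 4*y - 2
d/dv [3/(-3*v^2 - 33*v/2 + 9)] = 2*(4*v + 11)/(2*v^2 + 11*v - 6)^2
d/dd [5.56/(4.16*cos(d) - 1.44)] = 23.1296*sin(d)/(4.16*cos(d) - 1.44)^2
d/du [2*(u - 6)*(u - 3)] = 4*u - 18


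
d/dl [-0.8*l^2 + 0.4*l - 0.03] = 0.4 - 1.6*l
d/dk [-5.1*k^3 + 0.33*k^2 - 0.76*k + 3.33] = -15.3*k^2 + 0.66*k - 0.76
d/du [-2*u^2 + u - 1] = 1 - 4*u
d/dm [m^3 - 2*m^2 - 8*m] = 3*m^2 - 4*m - 8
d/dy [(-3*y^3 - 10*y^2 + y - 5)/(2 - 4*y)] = (12*y^3 + 11*y^2 - 20*y - 9)/(2*(4*y^2 - 4*y + 1))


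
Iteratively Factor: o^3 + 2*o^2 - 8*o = (o - 2)*(o^2 + 4*o) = o*(o - 2)*(o + 4)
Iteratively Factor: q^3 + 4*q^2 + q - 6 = (q + 2)*(q^2 + 2*q - 3) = (q - 1)*(q + 2)*(q + 3)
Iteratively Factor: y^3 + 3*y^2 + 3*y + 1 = (y + 1)*(y^2 + 2*y + 1) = (y + 1)^2*(y + 1)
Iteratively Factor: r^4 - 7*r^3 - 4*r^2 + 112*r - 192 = (r + 4)*(r^3 - 11*r^2 + 40*r - 48) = (r - 4)*(r + 4)*(r^2 - 7*r + 12) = (r - 4)^2*(r + 4)*(r - 3)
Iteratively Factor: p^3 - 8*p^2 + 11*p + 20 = (p - 4)*(p^2 - 4*p - 5) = (p - 5)*(p - 4)*(p + 1)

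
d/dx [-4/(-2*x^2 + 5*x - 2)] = 4*(5 - 4*x)/(2*x^2 - 5*x + 2)^2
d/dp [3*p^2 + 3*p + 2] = 6*p + 3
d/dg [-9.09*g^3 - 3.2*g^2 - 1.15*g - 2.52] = -27.27*g^2 - 6.4*g - 1.15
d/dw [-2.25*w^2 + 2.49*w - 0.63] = 2.49 - 4.5*w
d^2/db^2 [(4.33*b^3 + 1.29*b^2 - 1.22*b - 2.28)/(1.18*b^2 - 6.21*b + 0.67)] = (342.626778*b^3 - 133.262262*b^2 + 117.693918*b - 181.241106)/(1.643032*b^6 - 25.940412*b^5 + 139.315638*b^4 - 268.940817*b^3 + 79.102947*b^2 - 8.363007*b + 0.300763)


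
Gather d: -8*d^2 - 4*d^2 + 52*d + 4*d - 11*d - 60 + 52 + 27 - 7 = -12*d^2 + 45*d + 12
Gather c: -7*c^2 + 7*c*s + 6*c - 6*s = -7*c^2 + c*(7*s + 6) - 6*s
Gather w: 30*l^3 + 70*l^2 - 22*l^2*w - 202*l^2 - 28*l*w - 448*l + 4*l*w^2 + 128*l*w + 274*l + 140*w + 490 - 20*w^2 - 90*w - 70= 30*l^3 - 132*l^2 - 174*l + w^2*(4*l - 20) + w*(-22*l^2 + 100*l + 50) + 420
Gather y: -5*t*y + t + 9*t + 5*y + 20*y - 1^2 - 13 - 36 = 10*t + y*(25 - 5*t) - 50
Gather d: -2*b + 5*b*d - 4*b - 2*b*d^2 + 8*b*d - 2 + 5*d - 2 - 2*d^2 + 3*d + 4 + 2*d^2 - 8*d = -2*b*d^2 + 13*b*d - 6*b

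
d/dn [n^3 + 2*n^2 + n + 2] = 3*n^2 + 4*n + 1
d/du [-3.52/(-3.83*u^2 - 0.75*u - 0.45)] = (-26.9632*u - 2.64)/(3.83*u^2 + 0.75*u + 0.45)^2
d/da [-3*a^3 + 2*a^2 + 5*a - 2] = -9*a^2 + 4*a + 5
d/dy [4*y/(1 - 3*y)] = 4/(3*y - 1)^2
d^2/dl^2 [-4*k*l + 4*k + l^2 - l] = 2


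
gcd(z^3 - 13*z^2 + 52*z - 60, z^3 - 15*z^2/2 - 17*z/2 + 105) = z^2 - 11*z + 30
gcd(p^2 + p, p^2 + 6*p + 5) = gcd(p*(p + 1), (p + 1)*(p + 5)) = p + 1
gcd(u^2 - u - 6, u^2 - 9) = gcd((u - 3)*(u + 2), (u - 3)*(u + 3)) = u - 3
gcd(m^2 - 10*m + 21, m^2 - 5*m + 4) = 1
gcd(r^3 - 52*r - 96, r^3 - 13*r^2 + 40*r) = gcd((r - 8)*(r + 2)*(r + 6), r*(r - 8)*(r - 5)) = r - 8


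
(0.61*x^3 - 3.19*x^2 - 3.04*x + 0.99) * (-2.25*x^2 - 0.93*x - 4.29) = -1.3725*x^5 + 6.6102*x^4 + 7.1898*x^3 + 14.2848*x^2 + 12.1209*x - 4.2471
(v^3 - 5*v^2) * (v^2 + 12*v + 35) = v^5 + 7*v^4 - 25*v^3 - 175*v^2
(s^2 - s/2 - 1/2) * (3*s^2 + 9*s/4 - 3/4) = 3*s^4 + 3*s^3/4 - 27*s^2/8 - 3*s/4 + 3/8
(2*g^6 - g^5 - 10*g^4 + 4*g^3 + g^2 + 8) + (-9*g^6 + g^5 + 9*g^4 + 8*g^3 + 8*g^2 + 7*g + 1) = -7*g^6 - g^4 + 12*g^3 + 9*g^2 + 7*g + 9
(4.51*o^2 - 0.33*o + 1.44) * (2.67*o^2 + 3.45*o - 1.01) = 12.0417*o^4 + 14.6784*o^3 - 1.8488*o^2 + 5.3013*o - 1.4544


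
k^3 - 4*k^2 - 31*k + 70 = (k - 7)*(k - 2)*(k + 5)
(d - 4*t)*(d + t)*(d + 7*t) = d^3 + 4*d^2*t - 25*d*t^2 - 28*t^3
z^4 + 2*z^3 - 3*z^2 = z^2*(z - 1)*(z + 3)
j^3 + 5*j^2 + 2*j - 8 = (j - 1)*(j + 2)*(j + 4)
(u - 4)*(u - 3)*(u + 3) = u^3 - 4*u^2 - 9*u + 36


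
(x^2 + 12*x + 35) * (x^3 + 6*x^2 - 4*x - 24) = x^5 + 18*x^4 + 103*x^3 + 138*x^2 - 428*x - 840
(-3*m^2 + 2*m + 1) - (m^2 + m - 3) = -4*m^2 + m + 4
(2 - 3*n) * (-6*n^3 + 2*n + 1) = 18*n^4 - 12*n^3 - 6*n^2 + n + 2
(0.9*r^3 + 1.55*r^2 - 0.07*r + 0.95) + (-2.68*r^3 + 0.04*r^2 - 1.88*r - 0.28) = -1.78*r^3 + 1.59*r^2 - 1.95*r + 0.67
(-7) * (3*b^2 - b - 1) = -21*b^2 + 7*b + 7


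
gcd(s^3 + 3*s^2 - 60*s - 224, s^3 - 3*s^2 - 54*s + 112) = s^2 - s - 56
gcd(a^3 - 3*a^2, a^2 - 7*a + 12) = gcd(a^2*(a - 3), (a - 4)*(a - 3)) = a - 3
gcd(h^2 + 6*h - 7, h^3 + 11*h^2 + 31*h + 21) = h + 7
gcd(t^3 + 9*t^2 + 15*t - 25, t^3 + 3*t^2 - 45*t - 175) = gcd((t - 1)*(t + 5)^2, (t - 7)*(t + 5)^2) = t^2 + 10*t + 25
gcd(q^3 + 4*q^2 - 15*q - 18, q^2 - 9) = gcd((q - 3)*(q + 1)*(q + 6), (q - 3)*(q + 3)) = q - 3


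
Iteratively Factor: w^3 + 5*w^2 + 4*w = (w + 4)*(w^2 + w) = w*(w + 4)*(w + 1)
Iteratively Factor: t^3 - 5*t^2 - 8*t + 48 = (t - 4)*(t^2 - t - 12) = (t - 4)^2*(t + 3)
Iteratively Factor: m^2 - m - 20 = (m - 5)*(m + 4)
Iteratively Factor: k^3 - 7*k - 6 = (k + 1)*(k^2 - k - 6) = (k + 1)*(k + 2)*(k - 3)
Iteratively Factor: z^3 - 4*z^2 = (z - 4)*(z^2) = z*(z - 4)*(z)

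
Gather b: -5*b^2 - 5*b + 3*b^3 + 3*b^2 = 3*b^3 - 2*b^2 - 5*b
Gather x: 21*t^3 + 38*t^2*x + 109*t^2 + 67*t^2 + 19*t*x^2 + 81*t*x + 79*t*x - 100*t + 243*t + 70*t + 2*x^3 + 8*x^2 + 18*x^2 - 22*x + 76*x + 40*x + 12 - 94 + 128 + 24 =21*t^3 + 176*t^2 + 213*t + 2*x^3 + x^2*(19*t + 26) + x*(38*t^2 + 160*t + 94) + 70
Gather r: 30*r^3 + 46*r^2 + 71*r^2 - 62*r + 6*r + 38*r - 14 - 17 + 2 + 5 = 30*r^3 + 117*r^2 - 18*r - 24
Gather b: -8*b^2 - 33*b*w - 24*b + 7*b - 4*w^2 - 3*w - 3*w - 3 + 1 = -8*b^2 + b*(-33*w - 17) - 4*w^2 - 6*w - 2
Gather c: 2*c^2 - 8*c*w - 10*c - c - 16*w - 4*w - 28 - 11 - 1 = 2*c^2 + c*(-8*w - 11) - 20*w - 40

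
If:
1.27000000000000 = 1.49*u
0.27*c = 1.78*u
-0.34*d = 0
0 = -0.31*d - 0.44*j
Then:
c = 5.62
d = 0.00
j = 0.00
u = 0.85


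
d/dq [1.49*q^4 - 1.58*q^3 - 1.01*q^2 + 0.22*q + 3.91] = 5.96*q^3 - 4.74*q^2 - 2.02*q + 0.22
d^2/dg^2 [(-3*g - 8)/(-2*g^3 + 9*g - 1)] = 6*(3*(3*g + 8)*(2*g^2 - 3)^2 + (-6*g^2 - 2*g*(3*g + 8) + 9)*(2*g^3 - 9*g + 1))/(2*g^3 - 9*g + 1)^3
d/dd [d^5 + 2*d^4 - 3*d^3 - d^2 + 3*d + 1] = 5*d^4 + 8*d^3 - 9*d^2 - 2*d + 3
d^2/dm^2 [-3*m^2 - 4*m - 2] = -6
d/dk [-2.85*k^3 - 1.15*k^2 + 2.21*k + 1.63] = -8.55*k^2 - 2.3*k + 2.21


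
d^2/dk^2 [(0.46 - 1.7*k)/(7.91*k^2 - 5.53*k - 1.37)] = ((1.7*k - 0.46)*(15.82*k - 5.53)*(31.64*k - 11.06) + (80.682*k - 26.0792)*(-7.91*k^2 + 5.53*k + 1.37))/(-7.91*k^2 + 5.53*k + 1.37)^3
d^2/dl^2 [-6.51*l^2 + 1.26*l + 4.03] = -13.0200000000000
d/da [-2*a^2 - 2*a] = -4*a - 2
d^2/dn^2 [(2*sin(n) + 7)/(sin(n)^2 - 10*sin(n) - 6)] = 2*(sin(n)^5 + 24*sin(n)^4 - 71*sin(n)^3 + 353*sin(n)^2 - 622)/(10*sin(n) + cos(n)^2 + 5)^3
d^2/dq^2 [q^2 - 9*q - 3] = 2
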